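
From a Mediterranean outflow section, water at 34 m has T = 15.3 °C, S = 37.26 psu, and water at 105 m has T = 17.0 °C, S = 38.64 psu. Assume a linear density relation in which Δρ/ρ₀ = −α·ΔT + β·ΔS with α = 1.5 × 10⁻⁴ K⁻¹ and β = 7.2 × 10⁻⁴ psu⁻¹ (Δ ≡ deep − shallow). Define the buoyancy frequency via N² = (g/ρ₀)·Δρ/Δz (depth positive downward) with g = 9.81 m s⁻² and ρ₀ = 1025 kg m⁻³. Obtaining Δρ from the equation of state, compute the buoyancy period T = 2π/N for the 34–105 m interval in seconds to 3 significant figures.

ΔT = +1.7 K, ΔS = +1.38 psu (deep − shallow).
Δρ/ρ₀ = −αΔT + βΔS = -2.55 × 10⁻⁴ + 9.936 × 10⁻⁴ = 7.386 × 10⁻⁴, so Δρ ≈ 0.7571 kg m⁻³.
N² = (g/ρ₀)·Δρ/Δz = g·(Δρ/ρ₀)/Δz = 9.81 × 7.386 × 10⁻⁴ / 71 = 1.0205 × 10⁻⁴ s⁻².
N = √(1.0205 × 10⁻⁴) = 0.010102 rad s⁻¹ → T = 2π/N = 621.97 s ≈ 622 s.

622 s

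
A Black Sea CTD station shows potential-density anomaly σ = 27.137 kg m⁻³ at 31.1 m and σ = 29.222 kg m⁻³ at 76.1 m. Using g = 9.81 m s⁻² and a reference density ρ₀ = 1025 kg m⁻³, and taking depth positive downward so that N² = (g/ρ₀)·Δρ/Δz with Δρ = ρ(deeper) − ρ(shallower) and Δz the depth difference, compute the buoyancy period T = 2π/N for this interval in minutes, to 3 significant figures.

4.97 min

Δρ = 1029.222 − 1027.137 = 2.085 kg m⁻³ over Δz = 76.1 − 31.1 = 45 m.
N² = (9.81/1025) × (2.085/45) = 4.4344 × 10⁻⁴ s⁻².
N = √(4.4344 × 10⁻⁴) = 0.021058 rad s⁻¹, so T = 2π/N = 298.38 s = 4.9730 min ≈ 4.97 min.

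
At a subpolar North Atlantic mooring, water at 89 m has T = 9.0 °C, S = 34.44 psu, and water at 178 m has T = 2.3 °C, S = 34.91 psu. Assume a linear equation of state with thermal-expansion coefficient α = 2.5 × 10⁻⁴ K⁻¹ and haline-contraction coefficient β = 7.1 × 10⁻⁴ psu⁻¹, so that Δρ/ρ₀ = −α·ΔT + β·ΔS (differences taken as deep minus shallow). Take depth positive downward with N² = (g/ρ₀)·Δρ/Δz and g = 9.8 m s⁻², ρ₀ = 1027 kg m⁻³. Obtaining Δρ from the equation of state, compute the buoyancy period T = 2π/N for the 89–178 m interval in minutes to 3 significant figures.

7.04 min

ΔT = -6.7 K, ΔS = +0.47 psu (deep − shallow).
Δρ/ρ₀ = −αΔT + βΔS = 1.675 × 10⁻³ + 3.337 × 10⁻⁴ = 2.0087 × 10⁻³, so Δρ ≈ 2.063 kg m⁻³.
N² = (g/ρ₀)·Δρ/Δz = g·(Δρ/ρ₀)/Δz = 9.8 × 2.0087 × 10⁻³ / 89 = 2.2118 × 10⁻⁴ s⁻².
N = √(2.2118 × 10⁻⁴) = 0.014872 rad s⁻¹ → T = 2π/N = 422.48 s = 7.0413 min ≈ 7.04 min.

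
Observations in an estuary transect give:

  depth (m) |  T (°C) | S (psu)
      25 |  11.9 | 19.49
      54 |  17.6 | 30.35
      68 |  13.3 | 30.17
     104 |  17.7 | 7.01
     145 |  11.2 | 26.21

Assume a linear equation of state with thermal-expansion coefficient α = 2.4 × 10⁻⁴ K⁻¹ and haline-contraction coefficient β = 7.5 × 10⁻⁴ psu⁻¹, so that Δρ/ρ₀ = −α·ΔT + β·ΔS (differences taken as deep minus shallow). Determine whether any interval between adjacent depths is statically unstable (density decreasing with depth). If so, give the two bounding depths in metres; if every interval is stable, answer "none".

68–104 m

Evaluate Δρ/ρ₀ = −αΔT + βΔS across each adjacent pair:
  25–54 m: −αΔT+βΔS = −(2.4 × 10⁻⁴)(+5.7)+(7.5 × 10⁻⁴)(+10.86) = 6.8 × 10⁻³ → stable
  54–68 m: −αΔT+βΔS = −(2.4 × 10⁻⁴)(-4.3)+(7.5 × 10⁻⁴)(-0.18) = 9.0 × 10⁻⁴ → stable
  68–104 m: −αΔT+βΔS = −(2.4 × 10⁻⁴)(+4.4)+(7.5 × 10⁻⁴)(-23.16) = -0.018 → UNSTABLE
  104–145 m: −αΔT+βΔS = −(2.4 × 10⁻⁴)(-6.5)+(7.5 × 10⁻⁴)(+19.20) = 0.016 → stable
The 68–104 m interval has Δρ < 0: lighter water underlies denser water.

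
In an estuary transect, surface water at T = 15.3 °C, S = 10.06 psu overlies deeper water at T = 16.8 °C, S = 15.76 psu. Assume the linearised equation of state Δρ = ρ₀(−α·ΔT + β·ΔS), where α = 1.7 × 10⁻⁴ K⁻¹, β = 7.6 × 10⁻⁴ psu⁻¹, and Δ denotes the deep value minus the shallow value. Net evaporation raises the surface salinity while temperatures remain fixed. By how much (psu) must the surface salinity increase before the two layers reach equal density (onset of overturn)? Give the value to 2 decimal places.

Neutral buoyancy requires −α(T_deep − T_surf) + β(S_deep − S_surf′) = 0.
S_surf′ = S_deep − (α/β)·ΔT = 15.76 − (1.7 × 10⁻⁴/7.6 × 10⁻⁴)·(+1.5) = 15.4245 psu.
Increase required: 15.4245 − 10.06 = 5.3645 psu.

5.36 psu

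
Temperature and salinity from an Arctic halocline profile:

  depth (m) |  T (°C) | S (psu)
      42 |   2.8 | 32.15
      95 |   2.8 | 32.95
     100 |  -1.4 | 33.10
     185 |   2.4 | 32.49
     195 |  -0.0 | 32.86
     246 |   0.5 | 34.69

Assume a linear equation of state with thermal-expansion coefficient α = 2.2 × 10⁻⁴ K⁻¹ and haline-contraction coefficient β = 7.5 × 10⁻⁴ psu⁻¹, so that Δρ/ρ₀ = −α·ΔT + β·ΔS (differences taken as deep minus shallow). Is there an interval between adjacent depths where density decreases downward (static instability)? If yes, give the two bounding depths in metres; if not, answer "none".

100–185 m

Evaluate Δρ/ρ₀ = −αΔT + βΔS across each adjacent pair:
  42–95 m: −αΔT+βΔS = −(2.2 × 10⁻⁴)(+0.0)+(7.5 × 10⁻⁴)(+0.80) = 6.0 × 10⁻⁴ → stable
  95–100 m: −αΔT+βΔS = −(2.2 × 10⁻⁴)(-4.2)+(7.5 × 10⁻⁴)(+0.15) = 1.0 × 10⁻³ → stable
  100–185 m: −αΔT+βΔS = −(2.2 × 10⁻⁴)(+3.8)+(7.5 × 10⁻⁴)(-0.61) = -1.3 × 10⁻³ → UNSTABLE
  185–195 m: −αΔT+βΔS = −(2.2 × 10⁻⁴)(-2.4)+(7.5 × 10⁻⁴)(+0.37) = 8.1 × 10⁻⁴ → stable
  195–246 m: −αΔT+βΔS = −(2.2 × 10⁻⁴)(+0.5)+(7.5 × 10⁻⁴)(+1.83) = 1.3 × 10⁻³ → stable
The 100–185 m interval has Δρ < 0: lighter water underlies denser water.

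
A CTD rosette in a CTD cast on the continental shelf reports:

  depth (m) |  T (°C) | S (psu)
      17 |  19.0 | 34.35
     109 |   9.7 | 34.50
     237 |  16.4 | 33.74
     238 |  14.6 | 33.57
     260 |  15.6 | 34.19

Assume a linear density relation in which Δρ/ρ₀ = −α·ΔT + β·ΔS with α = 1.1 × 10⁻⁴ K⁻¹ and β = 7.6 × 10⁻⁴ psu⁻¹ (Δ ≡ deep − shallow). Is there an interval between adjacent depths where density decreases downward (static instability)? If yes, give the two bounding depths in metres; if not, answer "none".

109–237 m

Evaluate Δρ/ρ₀ = −αΔT + βΔS across each adjacent pair:
  17–109 m: −αΔT+βΔS = −(1.1 × 10⁻⁴)(-9.3)+(7.6 × 10⁻⁴)(+0.15) = 1.1 × 10⁻³ → stable
  109–237 m: −αΔT+βΔS = −(1.1 × 10⁻⁴)(+6.7)+(7.6 × 10⁻⁴)(-0.76) = -1.3 × 10⁻³ → UNSTABLE
  237–238 m: −αΔT+βΔS = −(1.1 × 10⁻⁴)(-1.8)+(7.6 × 10⁻⁴)(-0.17) = 6.9 × 10⁻⁵ → stable
  238–260 m: −αΔT+βΔS = −(1.1 × 10⁻⁴)(+1.0)+(7.6 × 10⁻⁴)(+0.62) = 3.6 × 10⁻⁴ → stable
The 109–237 m interval has Δρ < 0: lighter water underlies denser water.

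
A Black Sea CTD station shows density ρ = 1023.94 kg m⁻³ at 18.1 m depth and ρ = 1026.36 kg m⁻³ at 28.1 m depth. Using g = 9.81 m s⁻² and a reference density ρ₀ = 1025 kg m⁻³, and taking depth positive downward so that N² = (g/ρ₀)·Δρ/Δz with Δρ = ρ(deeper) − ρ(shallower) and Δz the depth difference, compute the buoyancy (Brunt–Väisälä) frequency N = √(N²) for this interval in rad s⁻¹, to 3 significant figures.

Δρ = 1026.36 − 1023.94 = 2.42 kg m⁻³ over Δz = 28.1 − 18.1 = 10 m.
N² = (9.81/1025) × (2.42/10) = 2.3161 × 10⁻³ s⁻².
N = √(2.3161 × 10⁻³) = 0.048126 rad s⁻¹ ≈ 0.0481 rad s⁻¹.

0.0481 rad s⁻¹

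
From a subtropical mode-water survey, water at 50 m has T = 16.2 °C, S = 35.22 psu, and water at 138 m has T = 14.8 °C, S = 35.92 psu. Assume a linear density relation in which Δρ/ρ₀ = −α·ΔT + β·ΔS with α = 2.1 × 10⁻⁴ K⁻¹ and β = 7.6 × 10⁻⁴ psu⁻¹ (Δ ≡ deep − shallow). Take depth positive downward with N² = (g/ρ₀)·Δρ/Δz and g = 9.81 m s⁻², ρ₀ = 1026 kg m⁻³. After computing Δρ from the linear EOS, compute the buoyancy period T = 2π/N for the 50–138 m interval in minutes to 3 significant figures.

10.9 min

ΔT = -1.4 K, ΔS = +0.70 psu (deep − shallow).
Δρ/ρ₀ = −αΔT + βΔS = 2.94 × 10⁻⁴ + 5.32 × 10⁻⁴ = 8.26 × 10⁻⁴, so Δρ ≈ 0.8475 kg m⁻³.
N² = (g/ρ₀)·Δρ/Δz = g·(Δρ/ρ₀)/Δz = 9.81 × 8.26 × 10⁻⁴ / 88 = 9.2080 × 10⁻⁵ s⁻².
N = √(9.2080 × 10⁻⁵) = 9.5958 × 10⁻³ rad s⁻¹ → T = 2π/N = 654.78 s = 10.913 min ≈ 10.9 min.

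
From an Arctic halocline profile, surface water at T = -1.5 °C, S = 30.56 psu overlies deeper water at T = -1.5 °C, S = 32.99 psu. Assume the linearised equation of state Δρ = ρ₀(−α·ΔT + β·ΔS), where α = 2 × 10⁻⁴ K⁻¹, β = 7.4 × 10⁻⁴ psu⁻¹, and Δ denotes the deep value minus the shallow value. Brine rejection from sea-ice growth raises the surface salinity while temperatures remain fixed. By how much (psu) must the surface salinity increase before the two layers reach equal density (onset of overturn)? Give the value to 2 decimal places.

Neutral buoyancy requires −α(T_deep − T_surf) + β(S_deep − S_surf′) = 0.
S_surf′ = S_deep − (α/β)·ΔT = 32.99 − (2 × 10⁻⁴/7.4 × 10⁻⁴)·(+0.0) = 32.9900 psu.
Increase required: 32.9900 − 30.56 = 2.4300 psu.

2.43 psu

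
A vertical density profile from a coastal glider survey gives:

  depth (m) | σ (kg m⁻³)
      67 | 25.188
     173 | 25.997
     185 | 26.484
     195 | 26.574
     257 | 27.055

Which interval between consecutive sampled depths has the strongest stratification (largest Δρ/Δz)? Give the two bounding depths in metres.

Compute the density gradient over each adjacent pair:
  67–173 m: Δρ/Δz = 0.809/106 = 7.6 × 10⁻³ kg m⁻⁴
  173–185 m: Δρ/Δz = 0.487/12 = 0.041 kg m⁻⁴
  185–195 m: Δρ/Δz = 0.090/10 = 9.0 × 10⁻³ kg m⁻⁴
  195–257 m: Δρ/Δz = 0.481/62 = 7.8 × 10⁻³ kg m⁻⁴
The largest gradient is in the 173–185 m interval — the pycnocline.

173–185 m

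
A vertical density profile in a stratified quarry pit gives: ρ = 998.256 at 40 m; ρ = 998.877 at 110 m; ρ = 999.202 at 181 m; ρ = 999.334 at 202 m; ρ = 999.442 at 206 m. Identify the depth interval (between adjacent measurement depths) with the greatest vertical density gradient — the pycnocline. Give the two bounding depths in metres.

202–206 m

Compute the density gradient over each adjacent pair:
  40–110 m: Δρ/Δz = 0.621/70 = 8.9 × 10⁻³ kg m⁻⁴
  110–181 m: Δρ/Δz = 0.325/71 = 4.6 × 10⁻³ kg m⁻⁴
  181–202 m: Δρ/Δz = 0.132/21 = 6.3 × 10⁻³ kg m⁻⁴
  202–206 m: Δρ/Δz = 0.108/4 = 0.027 kg m⁻⁴
The largest gradient is in the 202–206 m interval — the pycnocline.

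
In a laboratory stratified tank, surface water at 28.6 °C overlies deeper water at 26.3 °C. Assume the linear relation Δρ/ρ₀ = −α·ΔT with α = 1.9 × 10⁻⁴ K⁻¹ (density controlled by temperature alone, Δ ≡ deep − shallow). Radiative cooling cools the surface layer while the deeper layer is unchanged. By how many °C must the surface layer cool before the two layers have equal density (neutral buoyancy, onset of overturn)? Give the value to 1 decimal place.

With temperature the only control, equal density requires T_surf′ = T_deep.
T_surf′ = 26.3 °C.
Cooling required: 28.6 − 26.3 = 2.3 °C.

2.3 °C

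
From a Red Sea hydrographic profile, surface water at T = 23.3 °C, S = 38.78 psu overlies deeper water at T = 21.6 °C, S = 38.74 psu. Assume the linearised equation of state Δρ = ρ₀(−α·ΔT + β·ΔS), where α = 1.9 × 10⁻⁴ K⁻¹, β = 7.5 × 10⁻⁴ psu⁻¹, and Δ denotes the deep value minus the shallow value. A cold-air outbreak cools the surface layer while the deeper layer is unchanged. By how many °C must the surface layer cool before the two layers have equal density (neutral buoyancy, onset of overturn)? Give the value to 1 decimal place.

1.5 °C

Neutral buoyancy requires Δρ = 0, i.e. −α(T_deep − T_surf′) + β(S_deep − S_surf) = 0.
T_surf′ = T_deep − (β/α)·ΔS = 21.6 − (7.5 × 10⁻⁴/1.9 × 10⁻⁴)·(-0.04) = 21.758 °C.
Cooling required: 23.3 − (21.758) = 1.542 °C.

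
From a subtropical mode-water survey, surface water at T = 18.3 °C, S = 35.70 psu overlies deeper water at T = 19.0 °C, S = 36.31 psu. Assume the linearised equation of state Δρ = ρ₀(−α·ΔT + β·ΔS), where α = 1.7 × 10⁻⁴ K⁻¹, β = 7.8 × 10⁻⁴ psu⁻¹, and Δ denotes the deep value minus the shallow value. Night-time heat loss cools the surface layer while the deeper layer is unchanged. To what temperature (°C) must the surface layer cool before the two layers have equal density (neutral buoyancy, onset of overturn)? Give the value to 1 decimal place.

16.2 °C

Neutral buoyancy requires Δρ = 0, i.e. −α(T_deep − T_surf′) + β(S_deep − S_surf) = 0.
T_surf′ = T_deep − (β/α)·ΔS = 19.0 − (7.8 × 10⁻⁴/1.7 × 10⁻⁴)·(+0.61) = 16.201 °C.
Cooling required: 18.3 − (16.201) = 2.099 °C.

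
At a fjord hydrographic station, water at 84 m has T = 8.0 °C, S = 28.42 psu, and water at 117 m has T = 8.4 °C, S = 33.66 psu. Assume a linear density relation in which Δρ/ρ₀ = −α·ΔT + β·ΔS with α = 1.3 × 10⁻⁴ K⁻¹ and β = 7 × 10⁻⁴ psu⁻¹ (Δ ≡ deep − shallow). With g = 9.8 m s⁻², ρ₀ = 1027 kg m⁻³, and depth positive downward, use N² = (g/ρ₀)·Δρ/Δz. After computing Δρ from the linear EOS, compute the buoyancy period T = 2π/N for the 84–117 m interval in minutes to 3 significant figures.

ΔT = +0.4 K, ΔS = +5.24 psu (deep − shallow).
Δρ/ρ₀ = −αΔT + βΔS = -5.20 × 10⁻⁵ + 3.668 × 10⁻³ = 3.616 × 10⁻³, so Δρ ≈ 3.714 kg m⁻³.
N² = (g/ρ₀)·Δρ/Δz = g·(Δρ/ρ₀)/Δz = 9.8 × 3.616 × 10⁻³ / 33 = 1.0738 × 10⁻³ s⁻².
N = √(1.0738 × 10⁻³) = 0.032769 rad s⁻¹ → T = 2π/N = 191.74 s = 3.1957 min ≈ 3.20 min.

3.20 min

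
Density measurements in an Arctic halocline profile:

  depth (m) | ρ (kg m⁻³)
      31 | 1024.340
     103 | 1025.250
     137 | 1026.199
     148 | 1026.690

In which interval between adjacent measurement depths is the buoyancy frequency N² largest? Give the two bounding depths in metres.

Compute the density gradient over each adjacent pair:
  31–103 m: Δρ/Δz = 0.910/72 = 0.013 kg m⁻⁴
  103–137 m: Δρ/Δz = 0.949/34 = 0.028 kg m⁻⁴
  137–148 m: Δρ/Δz = 0.491/11 = 0.045 kg m⁻⁴
The largest gradient is in the 137–148 m interval — the pycnocline.

137–148 m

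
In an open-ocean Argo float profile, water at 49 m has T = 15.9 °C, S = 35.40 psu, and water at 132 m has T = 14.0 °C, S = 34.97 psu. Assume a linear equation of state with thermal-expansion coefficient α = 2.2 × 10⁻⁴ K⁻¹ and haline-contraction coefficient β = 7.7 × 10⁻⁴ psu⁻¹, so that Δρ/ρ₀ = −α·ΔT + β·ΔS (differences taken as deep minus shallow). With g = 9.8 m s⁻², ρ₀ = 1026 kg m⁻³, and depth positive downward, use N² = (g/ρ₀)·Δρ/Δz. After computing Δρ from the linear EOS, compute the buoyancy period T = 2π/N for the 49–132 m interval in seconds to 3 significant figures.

ΔT = -1.9 K, ΔS = -0.43 psu (deep − shallow).
Δρ/ρ₀ = −αΔT + βΔS = 4.18 × 10⁻⁴ − 3.311 × 10⁻⁴ = 8.69 × 10⁻⁵, so Δρ ≈ 0.08916 kg m⁻³.
N² = (g/ρ₀)·Δρ/Δz = g·(Δρ/ρ₀)/Δz = 9.8 × 8.69 × 10⁻⁵ / 83 = 1.0260 × 10⁻⁵ s⁻².
N = √(1.0260 × 10⁻⁵) = 3.2031 × 10⁻³ rad s⁻¹ → T = 2π/N = 1.9616 × 10³ s ≈ 1.96 × 10³ s.

1.96 × 10³ s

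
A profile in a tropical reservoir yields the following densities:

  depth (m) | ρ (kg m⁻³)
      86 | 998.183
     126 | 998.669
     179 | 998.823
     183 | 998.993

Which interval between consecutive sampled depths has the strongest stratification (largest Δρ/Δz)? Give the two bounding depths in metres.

179–183 m

Compute the density gradient over each adjacent pair:
  86–126 m: Δρ/Δz = 0.486/40 = 0.012 kg m⁻⁴
  126–179 m: Δρ/Δz = 0.154/53 = 2.9 × 10⁻³ kg m⁻⁴
  179–183 m: Δρ/Δz = 0.170/4 = 0.043 kg m⁻⁴
The largest gradient is in the 179–183 m interval — the pycnocline.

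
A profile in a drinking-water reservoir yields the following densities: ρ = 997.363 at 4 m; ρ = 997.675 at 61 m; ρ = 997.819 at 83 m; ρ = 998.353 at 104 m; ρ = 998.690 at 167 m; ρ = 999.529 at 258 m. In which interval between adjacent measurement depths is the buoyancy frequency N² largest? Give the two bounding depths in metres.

Compute the density gradient over each adjacent pair:
  4–61 m: Δρ/Δz = 0.312/57 = 5.5 × 10⁻³ kg m⁻⁴
  61–83 m: Δρ/Δz = 0.144/22 = 6.5 × 10⁻³ kg m⁻⁴
  83–104 m: Δρ/Δz = 0.534/21 = 0.025 kg m⁻⁴
  104–167 m: Δρ/Δz = 0.337/63 = 5.3 × 10⁻³ kg m⁻⁴
  167–258 m: Δρ/Δz = 0.839/91 = 9.2 × 10⁻³ kg m⁻⁴
The largest gradient is in the 83–104 m interval — the pycnocline.

83–104 m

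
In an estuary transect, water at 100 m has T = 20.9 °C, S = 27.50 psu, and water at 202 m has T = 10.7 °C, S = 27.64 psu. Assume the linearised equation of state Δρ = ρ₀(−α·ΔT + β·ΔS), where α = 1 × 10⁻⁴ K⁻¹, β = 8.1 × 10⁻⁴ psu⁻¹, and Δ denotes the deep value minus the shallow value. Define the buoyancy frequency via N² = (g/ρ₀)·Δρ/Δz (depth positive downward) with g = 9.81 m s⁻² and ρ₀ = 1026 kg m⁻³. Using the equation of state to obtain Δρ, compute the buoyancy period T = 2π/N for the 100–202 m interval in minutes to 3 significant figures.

ΔT = -10.2 K, ΔS = +0.14 psu (deep − shallow).
Δρ/ρ₀ = −αΔT + βΔS = 1.02 × 10⁻³ + 1.134 × 10⁻⁴ = 1.1334 × 10⁻³, so Δρ ≈ 1.163 kg m⁻³.
N² = (g/ρ₀)·Δρ/Δz = g·(Δρ/ρ₀)/Δz = 9.81 × 1.1334 × 10⁻³ / 102 = 1.0901 × 10⁻⁴ s⁻².
N = √(1.0901 × 10⁻⁴) = 0.010441 rad s⁻¹ → T = 2π/N = 601.78 s = 10.030 min ≈ 10.0 min.

10.0 min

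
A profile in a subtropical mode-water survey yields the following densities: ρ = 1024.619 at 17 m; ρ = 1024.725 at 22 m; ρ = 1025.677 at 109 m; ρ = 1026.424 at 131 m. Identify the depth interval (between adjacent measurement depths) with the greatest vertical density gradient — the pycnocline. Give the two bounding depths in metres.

Compute the density gradient over each adjacent pair:
  17–22 m: Δρ/Δz = 0.106/5 = 0.021 kg m⁻⁴
  22–109 m: Δρ/Δz = 0.952/87 = 0.011 kg m⁻⁴
  109–131 m: Δρ/Δz = 0.747/22 = 0.034 kg m⁻⁴
The largest gradient is in the 109–131 m interval — the pycnocline.

109–131 m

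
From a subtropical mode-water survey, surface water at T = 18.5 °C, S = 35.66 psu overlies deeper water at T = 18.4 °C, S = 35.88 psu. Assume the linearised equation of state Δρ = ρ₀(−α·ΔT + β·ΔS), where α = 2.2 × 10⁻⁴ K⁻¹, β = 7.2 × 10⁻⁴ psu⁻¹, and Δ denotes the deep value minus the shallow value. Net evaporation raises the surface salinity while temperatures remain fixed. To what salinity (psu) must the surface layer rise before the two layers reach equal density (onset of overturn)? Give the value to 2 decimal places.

Neutral buoyancy requires −α(T_deep − T_surf) + β(S_deep − S_surf′) = 0.
S_surf′ = S_deep − (α/β)·ΔT = 35.88 − (2.2 × 10⁻⁴/7.2 × 10⁻⁴)·(-0.1) = 35.9106 psu.
Increase required: 35.9106 − 35.66 = 0.2506 psu.

35.91 psu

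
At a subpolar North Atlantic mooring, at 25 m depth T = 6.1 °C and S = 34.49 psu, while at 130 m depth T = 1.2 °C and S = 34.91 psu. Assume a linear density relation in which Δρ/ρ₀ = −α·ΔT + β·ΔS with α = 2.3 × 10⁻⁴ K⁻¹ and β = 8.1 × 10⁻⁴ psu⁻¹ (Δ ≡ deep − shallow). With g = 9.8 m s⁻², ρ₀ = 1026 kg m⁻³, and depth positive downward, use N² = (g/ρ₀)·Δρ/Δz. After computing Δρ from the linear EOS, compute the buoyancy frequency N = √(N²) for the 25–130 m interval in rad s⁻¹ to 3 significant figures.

ΔT = -4.9 K, ΔS = +0.42 psu (deep − shallow).
Δρ/ρ₀ = −αΔT + βΔS = 1.127 × 10⁻³ + 3.402 × 10⁻⁴ = 1.4672 × 10⁻³, so Δρ ≈ 1.505 kg m⁻³.
N² = (g/ρ₀)·Δρ/Δz = g·(Δρ/ρ₀)/Δz = 9.8 × 1.4672 × 10⁻³ / 105 = 1.3694 × 10⁻⁴ s⁻².
N = √(1.3694 × 10⁻⁴) = 0.011702 rad s⁻¹ ≈ 0.0117 rad s⁻¹.

0.0117 rad s⁻¹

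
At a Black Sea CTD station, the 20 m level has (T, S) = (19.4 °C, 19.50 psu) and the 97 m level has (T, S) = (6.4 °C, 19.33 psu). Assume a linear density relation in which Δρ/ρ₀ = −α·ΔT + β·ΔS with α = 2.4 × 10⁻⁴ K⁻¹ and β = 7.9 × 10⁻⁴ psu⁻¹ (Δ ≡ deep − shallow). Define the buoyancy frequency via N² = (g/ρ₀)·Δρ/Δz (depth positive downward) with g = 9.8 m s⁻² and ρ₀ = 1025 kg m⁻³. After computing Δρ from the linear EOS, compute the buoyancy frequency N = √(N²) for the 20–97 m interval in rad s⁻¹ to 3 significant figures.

ΔT = -13.0 K, ΔS = -0.17 psu (deep − shallow).
Δρ/ρ₀ = −αΔT + βΔS = 3.12 × 10⁻³ − 1.343 × 10⁻⁴ = 2.9857 × 10⁻³, so Δρ ≈ 3.060 kg m⁻³.
N² = (g/ρ₀)·Δρ/Δz = g·(Δρ/ρ₀)/Δz = 9.8 × 2.9857 × 10⁻³ / 77 = 3.8000 × 10⁻⁴ s⁻².
N = √(3.8000 × 10⁻⁴) = 0.019494 rad s⁻¹ ≈ 0.0195 rad s⁻¹.

0.0195 rad s⁻¹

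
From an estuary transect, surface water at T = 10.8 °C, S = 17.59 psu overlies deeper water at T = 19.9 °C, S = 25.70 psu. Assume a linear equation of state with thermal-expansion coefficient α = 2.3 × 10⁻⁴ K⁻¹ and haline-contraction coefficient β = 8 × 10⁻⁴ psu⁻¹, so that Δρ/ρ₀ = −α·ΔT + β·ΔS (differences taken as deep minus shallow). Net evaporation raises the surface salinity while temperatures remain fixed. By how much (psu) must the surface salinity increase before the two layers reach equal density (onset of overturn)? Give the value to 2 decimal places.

Neutral buoyancy requires −α(T_deep − T_surf) + β(S_deep − S_surf′) = 0.
S_surf′ = S_deep − (α/β)·ΔT = 25.70 − (2.3 × 10⁻⁴/8 × 10⁻⁴)·(+9.1) = 23.0837 psu.
Increase required: 23.0837 − 17.59 = 5.4937 psu.

5.49 psu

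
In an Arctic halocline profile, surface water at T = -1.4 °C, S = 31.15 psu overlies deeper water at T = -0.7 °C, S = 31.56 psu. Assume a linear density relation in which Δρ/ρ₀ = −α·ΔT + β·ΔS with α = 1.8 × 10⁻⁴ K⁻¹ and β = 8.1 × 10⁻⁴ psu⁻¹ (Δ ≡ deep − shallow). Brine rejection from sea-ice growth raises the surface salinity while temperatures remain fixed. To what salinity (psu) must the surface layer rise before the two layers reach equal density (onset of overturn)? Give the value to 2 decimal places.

31.40 psu

Neutral buoyancy requires −α(T_deep − T_surf) + β(S_deep − S_surf′) = 0.
S_surf′ = S_deep − (α/β)·ΔT = 31.56 − (1.8 × 10⁻⁴/8.1 × 10⁻⁴)·(+0.7) = 31.4044 psu.
Increase required: 31.4044 − 31.15 = 0.2544 psu.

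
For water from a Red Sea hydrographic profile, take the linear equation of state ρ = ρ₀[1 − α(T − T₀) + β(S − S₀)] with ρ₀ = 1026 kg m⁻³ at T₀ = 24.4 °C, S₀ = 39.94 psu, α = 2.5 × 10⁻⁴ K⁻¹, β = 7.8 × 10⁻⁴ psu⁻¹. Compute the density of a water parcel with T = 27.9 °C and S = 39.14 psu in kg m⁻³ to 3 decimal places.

1024.462 kg m⁻³

T − T₀ = +3.5 K, S − S₀ = -0.80 psu.
Bracket = 1 − α·(+3.5) + β·(-0.80) = 1 + (-1.499 × 10⁻³) = 0.9985010.
ρ = 1026 × 0.9985010 = 1024.462 kg m⁻³.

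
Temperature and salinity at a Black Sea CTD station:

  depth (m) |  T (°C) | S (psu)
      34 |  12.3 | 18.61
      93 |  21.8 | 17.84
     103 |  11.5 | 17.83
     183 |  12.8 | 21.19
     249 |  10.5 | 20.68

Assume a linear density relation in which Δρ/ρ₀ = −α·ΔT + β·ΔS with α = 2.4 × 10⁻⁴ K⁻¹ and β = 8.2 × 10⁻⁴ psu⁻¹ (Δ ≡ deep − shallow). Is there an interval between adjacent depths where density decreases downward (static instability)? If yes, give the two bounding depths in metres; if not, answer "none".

34–93 m

Evaluate Δρ/ρ₀ = −αΔT + βΔS across each adjacent pair:
  34–93 m: −αΔT+βΔS = −(2.4 × 10⁻⁴)(+9.5)+(8.2 × 10⁻⁴)(-0.77) = -2.9 × 10⁻³ → UNSTABLE
  93–103 m: −αΔT+βΔS = −(2.4 × 10⁻⁴)(-10.3)+(8.2 × 10⁻⁴)(-0.01) = 2.5 × 10⁻³ → stable
  103–183 m: −αΔT+βΔS = −(2.4 × 10⁻⁴)(+1.3)+(8.2 × 10⁻⁴)(+3.36) = 2.4 × 10⁻³ → stable
  183–249 m: −αΔT+βΔS = −(2.4 × 10⁻⁴)(-2.3)+(8.2 × 10⁻⁴)(-0.51) = 1.3 × 10⁻⁴ → stable
The 34–93 m interval has Δρ < 0: lighter water underlies denser water.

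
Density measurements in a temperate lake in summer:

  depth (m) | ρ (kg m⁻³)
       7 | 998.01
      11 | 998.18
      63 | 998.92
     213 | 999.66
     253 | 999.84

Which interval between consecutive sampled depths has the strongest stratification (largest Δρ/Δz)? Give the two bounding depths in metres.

Compute the density gradient over each adjacent pair:
  7–11 m: Δρ/Δz = 0.17/4 = 0.043 kg m⁻⁴
  11–63 m: Δρ/Δz = 0.74/52 = 0.014 kg m⁻⁴
  63–213 m: Δρ/Δz = 0.74/150 = 4.9 × 10⁻³ kg m⁻⁴
  213–253 m: Δρ/Δz = 0.18/40 = 4.5 × 10⁻³ kg m⁻⁴
The largest gradient is in the 7–11 m interval — the pycnocline.

7–11 m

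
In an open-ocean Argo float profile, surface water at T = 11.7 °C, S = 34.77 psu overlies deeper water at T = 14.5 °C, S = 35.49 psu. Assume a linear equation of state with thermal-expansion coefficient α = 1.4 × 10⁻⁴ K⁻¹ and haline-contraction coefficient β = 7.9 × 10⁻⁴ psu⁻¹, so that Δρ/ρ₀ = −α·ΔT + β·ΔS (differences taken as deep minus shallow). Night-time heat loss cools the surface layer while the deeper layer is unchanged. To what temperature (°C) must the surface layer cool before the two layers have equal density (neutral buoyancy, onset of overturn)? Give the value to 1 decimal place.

10.4 °C

Neutral buoyancy requires Δρ = 0, i.e. −α(T_deep − T_surf′) + β(S_deep − S_surf) = 0.
T_surf′ = T_deep − (β/α)·ΔS = 14.5 − (7.9 × 10⁻⁴/1.4 × 10⁻⁴)·(+0.72) = 10.437 °C.
Cooling required: 11.7 − (10.437) = 1.263 °C.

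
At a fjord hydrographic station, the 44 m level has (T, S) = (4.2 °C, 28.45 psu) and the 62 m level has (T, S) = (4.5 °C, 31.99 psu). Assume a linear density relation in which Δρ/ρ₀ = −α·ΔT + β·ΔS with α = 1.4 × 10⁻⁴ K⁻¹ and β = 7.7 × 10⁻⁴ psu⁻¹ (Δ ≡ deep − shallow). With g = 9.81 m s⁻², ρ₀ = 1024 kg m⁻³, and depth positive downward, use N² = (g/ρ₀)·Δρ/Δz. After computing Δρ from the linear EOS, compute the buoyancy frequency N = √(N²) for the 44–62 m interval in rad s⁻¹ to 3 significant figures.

0.0382 rad s⁻¹

ΔT = +0.3 K, ΔS = +3.54 psu (deep − shallow).
Δρ/ρ₀ = −αΔT + βΔS = -4.20 × 10⁻⁵ + 2.7258 × 10⁻³ = 2.6838 × 10⁻³, so Δρ ≈ 2.748 kg m⁻³.
N² = (g/ρ₀)·Δρ/Δz = g·(Δρ/ρ₀)/Δz = 9.81 × 2.6838 × 10⁻³ / 18 = 1.4627 × 10⁻³ s⁻².
N = √(1.4627 × 10⁻³) = 0.038245 rad s⁻¹ ≈ 0.0382 rad s⁻¹.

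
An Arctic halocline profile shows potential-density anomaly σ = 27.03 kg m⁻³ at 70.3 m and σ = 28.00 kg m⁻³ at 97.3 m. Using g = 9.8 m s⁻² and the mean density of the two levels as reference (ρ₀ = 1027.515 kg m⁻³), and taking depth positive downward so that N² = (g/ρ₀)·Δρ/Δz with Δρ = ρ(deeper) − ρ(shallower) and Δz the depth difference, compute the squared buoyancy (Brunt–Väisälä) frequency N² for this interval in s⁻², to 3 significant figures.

3.43 × 10⁻⁴ s⁻²

Δρ = 1028.00 − 1027.03 = 0.97 kg m⁻³ over Δz = 97.3 − 70.3 = 27 m.
N² = (9.8/1027.515) × (0.97/27) = 3.4265 × 10⁻⁴ s⁻² ≈ 3.43 × 10⁻⁴ s⁻².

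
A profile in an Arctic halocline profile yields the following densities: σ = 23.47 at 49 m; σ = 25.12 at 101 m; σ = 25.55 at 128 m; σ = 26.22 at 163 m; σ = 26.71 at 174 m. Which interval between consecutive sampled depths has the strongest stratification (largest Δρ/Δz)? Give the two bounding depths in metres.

163–174 m

Compute the density gradient over each adjacent pair:
  49–101 m: Δρ/Δz = 1.65/52 = 0.032 kg m⁻⁴
  101–128 m: Δρ/Δz = 0.43/27 = 0.016 kg m⁻⁴
  128–163 m: Δρ/Δz = 0.67/35 = 0.019 kg m⁻⁴
  163–174 m: Δρ/Δz = 0.49/11 = 0.045 kg m⁻⁴
The largest gradient is in the 163–174 m interval — the pycnocline.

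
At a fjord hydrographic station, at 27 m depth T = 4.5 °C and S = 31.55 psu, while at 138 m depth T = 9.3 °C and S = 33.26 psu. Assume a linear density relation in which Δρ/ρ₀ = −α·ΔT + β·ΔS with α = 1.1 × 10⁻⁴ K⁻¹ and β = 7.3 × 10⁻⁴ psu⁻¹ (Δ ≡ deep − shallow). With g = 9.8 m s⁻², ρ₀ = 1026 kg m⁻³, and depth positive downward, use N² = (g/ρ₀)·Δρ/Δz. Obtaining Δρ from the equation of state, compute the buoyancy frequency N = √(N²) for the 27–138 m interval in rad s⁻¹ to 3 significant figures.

ΔT = +4.8 K, ΔS = +1.71 psu (deep − shallow).
Δρ/ρ₀ = −αΔT + βΔS = -5.28 × 10⁻⁴ + 1.2483 × 10⁻³ = 7.203 × 10⁻⁴, so Δρ ≈ 0.7390 kg m⁻³.
N² = (g/ρ₀)·Δρ/Δz = g·(Δρ/ρ₀)/Δz = 9.8 × 7.203 × 10⁻⁴ / 111 = 6.3594 × 10⁻⁵ s⁻².
N = √(6.3594 × 10⁻⁵) = 7.9746 × 10⁻³ rad s⁻¹ ≈ 7.97 × 10⁻³ rad s⁻¹.

7.97 × 10⁻³ rad s⁻¹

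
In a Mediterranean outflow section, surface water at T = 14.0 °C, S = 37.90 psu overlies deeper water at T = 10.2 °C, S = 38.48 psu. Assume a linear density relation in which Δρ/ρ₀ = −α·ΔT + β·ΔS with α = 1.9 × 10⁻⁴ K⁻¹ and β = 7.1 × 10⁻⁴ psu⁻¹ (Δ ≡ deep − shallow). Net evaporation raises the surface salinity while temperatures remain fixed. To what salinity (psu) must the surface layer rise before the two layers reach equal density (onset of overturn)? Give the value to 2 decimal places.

Neutral buoyancy requires −α(T_deep − T_surf) + β(S_deep − S_surf′) = 0.
S_surf′ = S_deep − (α/β)·ΔT = 38.48 − (1.9 × 10⁻⁴/7.1 × 10⁻⁴)·(-3.8) = 39.4969 psu.
Increase required: 39.4969 − 37.90 = 1.5969 psu.

39.50 psu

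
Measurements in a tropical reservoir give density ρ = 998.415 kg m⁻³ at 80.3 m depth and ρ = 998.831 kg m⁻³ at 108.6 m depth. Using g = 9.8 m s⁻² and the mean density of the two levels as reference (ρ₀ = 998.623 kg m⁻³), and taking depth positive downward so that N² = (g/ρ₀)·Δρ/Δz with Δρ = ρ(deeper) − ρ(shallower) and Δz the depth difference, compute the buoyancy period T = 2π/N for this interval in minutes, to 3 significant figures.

8.72 min

Δρ = 998.831 − 998.415 = 0.416 kg m⁻³ over Δz = 108.6 − 80.3 = 28.3 m.
N² = (9.8/998.623) × (0.416/28.3) = 1.4426 × 10⁻⁴ s⁻².
N = √(1.4426 × 10⁻⁴) = 0.012011 rad s⁻¹, so T = 2π/N = 523.12 s = 8.7187 min ≈ 8.72 min.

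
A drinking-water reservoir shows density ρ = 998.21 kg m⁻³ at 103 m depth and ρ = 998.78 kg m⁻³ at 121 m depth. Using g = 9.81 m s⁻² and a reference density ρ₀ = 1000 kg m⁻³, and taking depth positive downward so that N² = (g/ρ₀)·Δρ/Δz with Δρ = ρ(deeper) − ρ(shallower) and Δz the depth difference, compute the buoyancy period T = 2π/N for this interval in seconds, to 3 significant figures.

Δρ = 998.78 − 998.21 = 0.57 kg m⁻³ over Δz = 121 − 103 = 18 m.
N² = (9.81/1000) × (0.57/18) = 3.1065 × 10⁻⁴ s⁻².
N = √(3.1065 × 10⁻⁴) = 0.017625 rad s⁻¹, so T = 2π/N = 356.49 s ≈ 356 s.
A positive N² confirms static stability across the interval.

356 s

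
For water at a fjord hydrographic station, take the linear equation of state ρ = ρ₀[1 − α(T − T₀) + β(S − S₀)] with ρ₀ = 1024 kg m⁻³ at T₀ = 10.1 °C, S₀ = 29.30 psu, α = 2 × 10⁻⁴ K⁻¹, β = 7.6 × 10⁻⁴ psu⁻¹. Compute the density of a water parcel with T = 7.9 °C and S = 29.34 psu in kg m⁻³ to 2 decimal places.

1024.48 kg m⁻³

T − T₀ = -2.2 K, S − S₀ = +0.04 psu.
Bracket = 1 − α·(-2.2) + β·(+0.04) = 1 + (4.704 × 10⁻⁴) = 1.0004704.
ρ = 1024 × 1.0004704 = 1024.48 kg m⁻³.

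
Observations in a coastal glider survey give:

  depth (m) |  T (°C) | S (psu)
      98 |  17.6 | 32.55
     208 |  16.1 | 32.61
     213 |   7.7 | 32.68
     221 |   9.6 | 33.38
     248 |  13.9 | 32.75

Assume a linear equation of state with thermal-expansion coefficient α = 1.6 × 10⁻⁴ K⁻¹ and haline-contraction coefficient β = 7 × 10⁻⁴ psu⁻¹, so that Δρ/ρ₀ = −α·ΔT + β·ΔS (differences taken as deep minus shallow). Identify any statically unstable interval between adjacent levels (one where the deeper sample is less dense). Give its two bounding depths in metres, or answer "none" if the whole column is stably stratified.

Evaluate Δρ/ρ₀ = −αΔT + βΔS across each adjacent pair:
  98–208 m: −αΔT+βΔS = −(1.6 × 10⁻⁴)(-1.5)+(7 × 10⁻⁴)(+0.06) = 2.8 × 10⁻⁴ → stable
  208–213 m: −αΔT+βΔS = −(1.6 × 10⁻⁴)(-8.4)+(7 × 10⁻⁴)(+0.07) = 1.4 × 10⁻³ → stable
  213–221 m: −αΔT+βΔS = −(1.6 × 10⁻⁴)(+1.9)+(7 × 10⁻⁴)(+0.70) = 1.9 × 10⁻⁴ → stable
  221–248 m: −αΔT+βΔS = −(1.6 × 10⁻⁴)(+4.3)+(7 × 10⁻⁴)(-0.63) = -1.1 × 10⁻³ → UNSTABLE
The 221–248 m interval has Δρ < 0: lighter water underlies denser water.

221–248 m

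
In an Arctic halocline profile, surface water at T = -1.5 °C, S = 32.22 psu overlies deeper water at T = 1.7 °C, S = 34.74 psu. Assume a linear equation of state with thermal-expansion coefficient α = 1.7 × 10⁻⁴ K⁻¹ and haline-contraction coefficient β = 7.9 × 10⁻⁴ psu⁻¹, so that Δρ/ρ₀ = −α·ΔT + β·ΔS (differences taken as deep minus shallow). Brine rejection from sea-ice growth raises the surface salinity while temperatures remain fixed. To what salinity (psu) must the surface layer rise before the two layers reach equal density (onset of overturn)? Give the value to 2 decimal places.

34.05 psu

Neutral buoyancy requires −α(T_deep − T_surf) + β(S_deep − S_surf′) = 0.
S_surf′ = S_deep − (α/β)·ΔT = 34.74 − (1.7 × 10⁻⁴/7.9 × 10⁻⁴)·(+3.2) = 34.0514 psu.
Increase required: 34.0514 − 32.22 = 1.8314 psu.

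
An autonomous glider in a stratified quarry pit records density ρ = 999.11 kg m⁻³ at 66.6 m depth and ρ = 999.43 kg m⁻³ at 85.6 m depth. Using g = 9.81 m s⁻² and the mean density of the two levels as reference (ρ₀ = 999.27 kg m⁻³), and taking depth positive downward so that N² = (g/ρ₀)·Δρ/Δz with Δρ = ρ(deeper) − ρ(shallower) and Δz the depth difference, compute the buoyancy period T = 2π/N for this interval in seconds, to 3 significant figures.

Δρ = 999.43 − 999.11 = 0.32 kg m⁻³ over Δz = 85.6 − 66.6 = 19 m.
N² = (9.81/999.27) × (0.32/19) = 1.6534 × 10⁻⁴ s⁻².
N = √(1.6534 × 10⁻⁴) = 0.012858 rad s⁻¹, so T = 2π/N = 488.66 s ≈ 489 s.

489 s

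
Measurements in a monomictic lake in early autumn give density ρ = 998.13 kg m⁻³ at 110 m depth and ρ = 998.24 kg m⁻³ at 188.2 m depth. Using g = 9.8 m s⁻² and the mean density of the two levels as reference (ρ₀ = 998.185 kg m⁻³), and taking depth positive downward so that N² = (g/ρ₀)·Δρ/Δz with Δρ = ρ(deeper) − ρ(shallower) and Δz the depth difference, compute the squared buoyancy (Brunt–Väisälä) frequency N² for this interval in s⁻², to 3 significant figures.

Δρ = 998.24 − 998.13 = 0.11 kg m⁻³ over Δz = 188.2 − 110 = 78.2 m.
N² = (9.8/998.185) × (0.11/78.2) = 1.3810 × 10⁻⁵ s⁻² ≈ 1.38 × 10⁻⁵ s⁻².

1.38 × 10⁻⁵ s⁻²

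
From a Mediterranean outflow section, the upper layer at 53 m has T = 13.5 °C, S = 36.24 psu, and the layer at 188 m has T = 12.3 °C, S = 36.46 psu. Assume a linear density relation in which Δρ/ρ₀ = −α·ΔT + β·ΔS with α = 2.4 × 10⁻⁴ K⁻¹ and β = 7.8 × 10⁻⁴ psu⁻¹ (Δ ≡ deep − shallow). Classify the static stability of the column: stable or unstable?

stable

ΔT = 12.3 − 13.5 = -1.2 K and ΔS = 36.46 − 36.24 = +0.22 psu (deep − shallow).
−αΔT = 2.88 × 10⁻⁴; βΔS = 1.716 × 10⁻⁴; sum Δρ/ρ₀ = 4.596 × 10⁻⁴.
Δρ/ρ₀ > 0, so Δρ > 0: deeper water is denser → statically stable.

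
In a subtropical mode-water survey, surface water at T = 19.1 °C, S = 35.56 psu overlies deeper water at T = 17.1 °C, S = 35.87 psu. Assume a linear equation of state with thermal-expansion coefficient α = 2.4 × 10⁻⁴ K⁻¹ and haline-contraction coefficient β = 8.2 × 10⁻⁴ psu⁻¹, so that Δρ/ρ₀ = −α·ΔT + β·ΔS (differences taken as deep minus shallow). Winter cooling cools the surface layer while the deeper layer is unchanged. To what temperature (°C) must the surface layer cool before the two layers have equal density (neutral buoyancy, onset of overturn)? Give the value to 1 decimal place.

16.0 °C

Neutral buoyancy requires Δρ = 0, i.e. −α(T_deep − T_surf′) + β(S_deep − S_surf) = 0.
T_surf′ = T_deep − (β/α)·ΔS = 17.1 − (8.2 × 10⁻⁴/2.4 × 10⁻⁴)·(+0.31) = 16.041 °C.
Cooling required: 19.1 − (16.041) = 3.059 °C.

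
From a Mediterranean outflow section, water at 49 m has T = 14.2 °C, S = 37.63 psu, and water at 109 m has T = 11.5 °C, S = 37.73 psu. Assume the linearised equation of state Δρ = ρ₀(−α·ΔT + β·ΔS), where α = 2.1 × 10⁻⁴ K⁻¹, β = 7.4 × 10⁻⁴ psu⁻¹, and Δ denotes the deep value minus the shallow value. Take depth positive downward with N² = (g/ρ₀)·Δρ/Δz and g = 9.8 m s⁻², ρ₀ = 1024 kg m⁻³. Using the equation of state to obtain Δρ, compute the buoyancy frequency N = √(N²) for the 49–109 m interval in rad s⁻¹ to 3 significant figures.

ΔT = -2.7 K, ΔS = +0.10 psu (deep − shallow).
Δρ/ρ₀ = −αΔT + βΔS = 5.67 × 10⁻⁴ + 7.40 × 10⁻⁵ = 6.41 × 10⁻⁴, so Δρ ≈ 0.6564 kg m⁻³.
N² = (g/ρ₀)·Δρ/Δz = g·(Δρ/ρ₀)/Δz = 9.8 × 6.41 × 10⁻⁴ / 60 = 1.0470 × 10⁻⁴ s⁻².
N = √(1.0470 × 10⁻⁴) = 0.010232 rad s⁻¹ ≈ 0.0102 rad s⁻¹.

0.0102 rad s⁻¹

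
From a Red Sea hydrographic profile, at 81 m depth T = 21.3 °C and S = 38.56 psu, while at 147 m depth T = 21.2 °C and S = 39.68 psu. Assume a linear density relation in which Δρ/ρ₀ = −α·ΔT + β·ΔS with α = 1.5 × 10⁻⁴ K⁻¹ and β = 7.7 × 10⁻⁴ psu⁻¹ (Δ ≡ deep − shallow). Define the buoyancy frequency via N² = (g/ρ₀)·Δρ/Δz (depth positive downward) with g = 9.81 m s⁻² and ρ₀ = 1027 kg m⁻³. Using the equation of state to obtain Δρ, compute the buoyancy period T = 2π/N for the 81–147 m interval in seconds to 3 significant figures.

ΔT = -0.1 K, ΔS = +1.12 psu (deep − shallow).
Δρ/ρ₀ = −αΔT + βΔS = 1.50 × 10⁻⁵ + 8.624 × 10⁻⁴ = 8.774 × 10⁻⁴, so Δρ ≈ 0.9011 kg m⁻³.
N² = (g/ρ₀)·Δρ/Δz = g·(Δρ/ρ₀)/Δz = 9.81 × 8.774 × 10⁻⁴ / 66 = 1.3041 × 10⁻⁴ s⁻².
N = √(1.3041 × 10⁻⁴) = 0.011420 rad s⁻¹ → T = 2π/N = 550.19 s ≈ 550 s.

550 s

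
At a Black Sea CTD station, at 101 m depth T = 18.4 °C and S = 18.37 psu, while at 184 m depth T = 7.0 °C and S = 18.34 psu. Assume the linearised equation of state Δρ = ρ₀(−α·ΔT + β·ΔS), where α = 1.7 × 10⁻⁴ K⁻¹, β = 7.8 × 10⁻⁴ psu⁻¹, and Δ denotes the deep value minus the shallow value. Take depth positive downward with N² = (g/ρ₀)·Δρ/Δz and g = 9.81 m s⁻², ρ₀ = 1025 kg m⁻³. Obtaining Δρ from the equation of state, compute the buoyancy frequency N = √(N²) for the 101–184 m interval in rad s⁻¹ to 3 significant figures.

ΔT = -11.4 K, ΔS = -0.03 psu (deep − shallow).
Δρ/ρ₀ = −αΔT + βΔS = 1.938 × 10⁻³ − 2.34 × 10⁻⁵ = 1.9146 × 10⁻³, so Δρ ≈ 1.962 kg m⁻³.
N² = (g/ρ₀)·Δρ/Δz = g·(Δρ/ρ₀)/Δz = 9.81 × 1.9146 × 10⁻³ / 83 = 2.2629 × 10⁻⁴ s⁻².
N = √(2.2629 × 10⁻⁴) = 0.015043 rad s⁻¹ ≈ 0.0150 rad s⁻¹.

0.0150 rad s⁻¹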